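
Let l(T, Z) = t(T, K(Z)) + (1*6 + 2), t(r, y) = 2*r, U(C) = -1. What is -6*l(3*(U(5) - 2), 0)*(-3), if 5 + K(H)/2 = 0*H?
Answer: -180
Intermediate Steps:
K(H) = -10 (K(H) = -10 + 2*(0*H) = -10 + 2*0 = -10 + 0 = -10)
l(T, Z) = 8 + 2*T (l(T, Z) = 2*T + (1*6 + 2) = 2*T + (6 + 2) = 2*T + 8 = 8 + 2*T)
-6*l(3*(U(5) - 2), 0)*(-3) = -6*(8 + 2*(3*(-1 - 2)))*(-3) = -6*(8 + 2*(3*(-3)))*(-3) = -6*(8 + 2*(-9))*(-3) = -6*(8 - 18)*(-3) = -6*(-10)*(-3) = 60*(-3) = -180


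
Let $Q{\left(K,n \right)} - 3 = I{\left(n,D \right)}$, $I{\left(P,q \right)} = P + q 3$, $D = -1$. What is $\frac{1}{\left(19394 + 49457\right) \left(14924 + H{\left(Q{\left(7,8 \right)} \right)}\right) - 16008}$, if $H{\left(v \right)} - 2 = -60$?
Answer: $\frac{1}{1023522958} \approx 9.7702 \cdot 10^{-10}$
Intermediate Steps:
$I{\left(P,q \right)} = P + 3 q$
$Q{\left(K,n \right)} = n$ ($Q{\left(K,n \right)} = 3 + \left(n + 3 \left(-1\right)\right) = 3 + \left(n - 3\right) = 3 + \left(-3 + n\right) = n$)
$H{\left(v \right)} = -58$ ($H{\left(v \right)} = 2 - 60 = -58$)
$\frac{1}{\left(19394 + 49457\right) \left(14924 + H{\left(Q{\left(7,8 \right)} \right)}\right) - 16008} = \frac{1}{\left(19394 + 49457\right) \left(14924 - 58\right) - 16008} = \frac{1}{68851 \cdot 14866 - 16008} = \frac{1}{1023538966 - 16008} = \frac{1}{1023522958}$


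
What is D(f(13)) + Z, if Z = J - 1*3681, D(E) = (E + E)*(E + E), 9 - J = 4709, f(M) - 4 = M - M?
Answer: -8317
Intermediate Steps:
f(M) = 4 (f(M) = 4 + (M - M) = 4 + 0 = 4)
J = -4700 (J = 9 - 1*4709 = 9 - 4709 = -4700)
D(E) = 4*E² (D(E) = (2*E)*(2*E) = 4*E²)
Z = -8381 (Z = -4700 - 1*3681 = -4700 - 3681 = -8381)
D(f(13)) + Z = 4*4² - 8381 = 4*16 - 8381 = 64 - 8381 = -8317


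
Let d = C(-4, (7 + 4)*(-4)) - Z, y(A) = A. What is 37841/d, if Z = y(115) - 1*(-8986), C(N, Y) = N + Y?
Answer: -37841/9149 ≈ -4.1361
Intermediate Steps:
Z = 9101 (Z = 115 - 1*(-8986) = 115 + 8986 = 9101)
d = -9149 (d = (-4 + (7 + 4)*(-4)) - 1*9101 = (-4 + 11*(-4)) - 9101 = (-4 - 44) - 9101 = -48 - 9101 = -9149)
37841/d = 37841/(-9149) = 37841*(-1/9149) = -37841/9149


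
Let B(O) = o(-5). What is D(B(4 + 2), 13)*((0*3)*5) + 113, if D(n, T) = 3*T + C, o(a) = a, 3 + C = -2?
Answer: 113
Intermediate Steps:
C = -5 (C = -3 - 2 = -5)
B(O) = -5
D(n, T) = -5 + 3*T (D(n, T) = 3*T - 5 = -5 + 3*T)
D(B(4 + 2), 13)*((0*3)*5) + 113 = (-5 + 3*13)*((0*3)*5) + 113 = (-5 + 39)*(0*5) + 113 = 34*0 + 113 = 0 + 113 = 113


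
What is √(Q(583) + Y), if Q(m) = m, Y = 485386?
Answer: √485969 ≈ 697.12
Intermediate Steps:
√(Q(583) + Y) = √(583 + 485386) = √485969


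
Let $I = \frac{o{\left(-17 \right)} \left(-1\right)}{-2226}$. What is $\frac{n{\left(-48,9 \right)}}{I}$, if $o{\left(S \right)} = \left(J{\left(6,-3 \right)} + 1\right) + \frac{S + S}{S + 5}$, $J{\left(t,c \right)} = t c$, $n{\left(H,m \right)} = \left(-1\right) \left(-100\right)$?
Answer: $- \frac{267120}{17} \approx -15713.0$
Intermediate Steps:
$n{\left(H,m \right)} = 100$
$J{\left(t,c \right)} = c t$
$o{\left(S \right)} = -17 + \frac{2 S}{5 + S}$ ($o{\left(S \right)} = \left(\left(-3\right) 6 + 1\right) + \frac{S + S}{S + 5} = \left(-18 + 1\right) + \frac{2 S}{5 + S} = -17 + \frac{2 S}{5 + S}$)
$I = - \frac{85}{13356}$ ($I = \frac{\frac{5 \left(-17 - -51\right)}{5 - 17} \left(-1\right)}{-2226} = \frac{5 \left(-17 + 51\right)}{-12} \left(-1\right) \left(- \frac{1}{2226}\right) = 5 \left(- \frac{1}{12}\right) 34 \left(-1\right) \left(- \frac{1}{2226}\right) = \left(- \frac{85}{6}\right) \left(-1\right) \left(- \frac{1}{2226}\right) = \frac{85}{6} \left(- \frac{1}{2226}\right) = - \frac{85}{13356} \approx -0.0063642$)
$\frac{n{\left(-48,9 \right)}}{I} = \frac{100}{- \frac{85}{13356}} = 100 \left(- \frac{13356}{85}\right) = - \frac{267120}{17}$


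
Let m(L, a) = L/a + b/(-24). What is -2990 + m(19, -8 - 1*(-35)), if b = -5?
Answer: -645643/216 ≈ -2989.1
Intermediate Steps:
m(L, a) = 5/24 + L/a (m(L, a) = L/a - 5/(-24) = L/a - 5*(-1/24) = L/a + 5/24 = 5/24 + L/a)
-2990 + m(19, -8 - 1*(-35)) = -2990 + (5/24 + 19/(-8 - 1*(-35))) = -2990 + (5/24 + 19/(-8 + 35)) = -2990 + (5/24 + 19/27) = -2990 + 197/216 = -645643/216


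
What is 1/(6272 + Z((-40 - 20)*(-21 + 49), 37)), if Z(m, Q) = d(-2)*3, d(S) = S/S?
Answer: 1/6275 ≈ 0.00015936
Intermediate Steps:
d(S) = 1
Z(m, Q) = 3 (Z(m, Q) = 1*3 = 3)
1/(6272 + Z((-40 - 20)*(-21 + 49), 37)) = 1/(6272 + 3) = 1/6275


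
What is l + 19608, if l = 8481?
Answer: 28089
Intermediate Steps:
l + 19608 = 8481 + 19608 = 28089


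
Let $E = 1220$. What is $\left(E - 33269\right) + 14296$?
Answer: $-17753$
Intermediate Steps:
$\left(E - 33269\right) + 14296 = \left(1220 - 33269\right) + 14296 = -32049 + 14296 = -17753$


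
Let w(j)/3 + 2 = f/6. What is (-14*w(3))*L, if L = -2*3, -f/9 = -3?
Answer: 630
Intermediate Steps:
f = 27 (f = -9*(-3) = 27)
w(j) = 15/2 (w(j) = -6 + 3*(27/6) = -6 + 3*(27*(⅙)) = -6 + 3*(9/2) = -6 + 27/2 = 15/2)
L = -6
(-14*w(3))*L = -14*15/2*(-6) = -105*(-6) = 630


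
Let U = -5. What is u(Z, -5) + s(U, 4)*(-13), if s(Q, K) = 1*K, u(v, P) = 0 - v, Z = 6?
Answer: -58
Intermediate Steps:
u(v, P) = -v
s(Q, K) = K
u(Z, -5) + s(U, 4)*(-13) = -1*6 + 4*(-13) = -6 - 52 = -58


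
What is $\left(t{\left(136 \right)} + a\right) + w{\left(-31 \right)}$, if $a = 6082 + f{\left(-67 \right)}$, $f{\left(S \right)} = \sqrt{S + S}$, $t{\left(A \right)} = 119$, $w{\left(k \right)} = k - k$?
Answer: $6201 + i \sqrt{134} \approx 6201.0 + 11.576 i$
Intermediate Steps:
$w{\left(k \right)} = 0$
$f{\left(S \right)} = \sqrt{2} \sqrt{S}$ ($f{\left(S \right)} = \sqrt{2 S} = \sqrt{2} \sqrt{S}$)
$a = 6082 + i \sqrt{134}$ ($a = 6082 + \sqrt{2} \sqrt{-67} = 6082 + \sqrt{2} i \sqrt{67} = 6082 + i \sqrt{134} \approx 6082.0 + 11.576 i$)
$\left(t{\left(136 \right)} + a\right) + w{\left(-31 \right)} = \left(119 + \left(6082 + i \sqrt{134}\right)\right) + 0 = \left(6201 + i \sqrt{134}\right) + 0 = 6201 + i \sqrt{134}$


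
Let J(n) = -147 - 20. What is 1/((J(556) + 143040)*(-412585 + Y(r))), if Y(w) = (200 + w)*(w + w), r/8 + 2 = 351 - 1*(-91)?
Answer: 1/3682725165695 ≈ 2.7154e-13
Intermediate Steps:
r = 3520 (r = -16 + 8*(351 - 1*(-91)) = -16 + 8*(351 + 91) = -16 + 8*442 = -16 + 3536 = 3520)
Y(w) = 2*w*(200 + w) (Y(w) = (200 + w)*(2*w) = 2*w*(200 + w))
J(n) = -167
1/((J(556) + 143040)*(-412585 + Y(r))) = 1/((-167 + 143040)*(-412585 + 2*3520*(200 + 3520))) = 1/(142873*(-412585 + 2*3520*3720)) = 1/(142873*(-412585 + 26188800)) = 1/(142873*25776215) = 1/3682725165695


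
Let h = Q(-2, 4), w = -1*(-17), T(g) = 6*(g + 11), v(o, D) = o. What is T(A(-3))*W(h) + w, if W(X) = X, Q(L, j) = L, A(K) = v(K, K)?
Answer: -79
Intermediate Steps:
A(K) = K
T(g) = 66 + 6*g (T(g) = 6*(11 + g) = 66 + 6*g)
w = 17
h = -2
T(A(-3))*W(h) + w = (66 + 6*(-3))*(-2) + 17 = (66 - 18)*(-2) + 17 = 48*(-2) + 17 = -96 + 17 = -79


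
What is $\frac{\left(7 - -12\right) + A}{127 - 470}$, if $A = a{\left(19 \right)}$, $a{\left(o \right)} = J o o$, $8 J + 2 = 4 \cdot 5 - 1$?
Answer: $- \frac{6289}{2744} \approx -2.2919$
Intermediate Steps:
$J = \frac{17}{8}$ ($J = - \frac{1}{4} + \frac{4 \cdot 5 - 1}{8} = - \frac{1}{4} + \frac{20 - 1}{8} = - \frac{1}{4} + \frac{1}{8} \cdot 19 = - \frac{1}{4} + \frac{19}{8} = \frac{17}{8} \approx 2.125$)
$a{\left(o \right)} = \frac{17 o^{2}}{8}$ ($a{\left(o \right)} = \frac{17 o}{8} o = \frac{17 o^{2}}{8}$)
$A = \frac{6137}{8}$ ($A = \frac{17 \cdot 19^{2}}{8} = \frac{17}{8} \cdot 361 = \frac{6137}{8} \approx 767.13$)
$\frac{\left(7 - -12\right) + A}{127 - 470} = \frac{\left(7 - -12\right) + \frac{6137}{8}}{127 - 470} = \frac{\left(7 + 12\right) + \frac{6137}{8}}{-343} = \left(19 + \frac{6137}{8}\right) \left(- \frac{1}{343}\right) = \frac{6289}{8} \left(- \frac{1}{343}\right) = - \frac{6289}{2744}$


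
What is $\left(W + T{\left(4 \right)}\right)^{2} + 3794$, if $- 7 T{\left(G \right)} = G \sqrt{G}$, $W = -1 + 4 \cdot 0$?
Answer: $\frac{186131}{49} \approx 3798.6$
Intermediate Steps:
$W = -1$ ($W = -1 + 0 = -1$)
$T{\left(G \right)} = - \frac{G^{\frac{3}{2}}}{7}$ ($T{\left(G \right)} = - \frac{G \sqrt{G}}{7} = - \frac{G^{\frac{3}{2}}}{7}$)
$\left(W + T{\left(4 \right)}\right)^{2} + 3794 = \left(-1 - \frac{4^{\frac{3}{2}}}{7}\right)^{2} + 3794 = \left(-1 - \frac{8}{7}\right)^{2} + 3794 = \left(- \frac{15}{7}\right)^{2} + 3794 = \frac{225}{49} + 3794 = \frac{186131}{49}$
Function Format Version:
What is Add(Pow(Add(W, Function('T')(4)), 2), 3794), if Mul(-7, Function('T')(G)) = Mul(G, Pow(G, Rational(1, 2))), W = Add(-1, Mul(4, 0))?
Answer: Rational(186131, 49) ≈ 3798.6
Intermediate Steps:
W = -1 (W = Add(-1, 0) = -1)
Function('T')(G) = Mul(Rational(-1, 7), Pow(G, Rational(3, 2))) (Function('T')(G) = Mul(Rational(-1, 7), Mul(G, Pow(G, Rational(1, 2)))) = Mul(Rational(-1, 7), Pow(G, Rational(3, 2))))
Add(Pow(Add(W, Function('T')(4)), 2), 3794) = Add(Pow(Add(-1, Mul(Rational(-1, 7), Pow(4, Rational(3, 2)))), 2), 3794) = Add(Pow(Add(-1, Mul(Rational(-1, 7), 8)), 2), 3794) = Add(Pow(Add(-1, Rational(-8, 7)), 2), 3794) = Add(Pow(Rational(-15, 7), 2), 3794) = Add(Rational(225, 49), 3794) = Rational(186131, 49)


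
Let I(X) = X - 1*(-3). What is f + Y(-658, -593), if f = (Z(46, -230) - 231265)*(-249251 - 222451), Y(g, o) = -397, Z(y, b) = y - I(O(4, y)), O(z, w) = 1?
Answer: 109068351149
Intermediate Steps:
I(X) = 3 + X (I(X) = X + 3 = 3 + X)
Z(y, b) = -4 + y (Z(y, b) = y - (3 + 1) = y - 1*4 = y - 4 = -4 + y)
f = 109068351546 (f = ((-4 + 46) - 231265)*(-249251 - 222451) = (42 - 231265)*(-471702) = -231223*(-471702) = 109068351546)
f + Y(-658, -593) = 109068351546 - 397 = 109068351149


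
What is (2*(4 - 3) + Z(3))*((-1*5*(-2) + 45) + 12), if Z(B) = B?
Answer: 335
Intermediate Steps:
(2*(4 - 3) + Z(3))*((-1*5*(-2) + 45) + 12) = (2*(4 - 3) + 3)*((-1*5*(-2) + 45) + 12) = (2*1 + 3)*((-5*(-2) + 45) + 12) = (2 + 3)*((10 + 45) + 12) = 5*(55 + 12) = 5*67 = 335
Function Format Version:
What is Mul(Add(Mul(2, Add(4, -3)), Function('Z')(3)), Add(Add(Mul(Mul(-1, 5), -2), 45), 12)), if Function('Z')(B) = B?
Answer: 335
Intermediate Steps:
Mul(Add(Mul(2, Add(4, -3)), Function('Z')(3)), Add(Add(Mul(Mul(-1, 5), -2), 45), 12)) = Mul(Add(Mul(2, Add(4, -3)), 3), Add(Add(Mul(Mul(-1, 5), -2), 45), 12)) = Mul(Add(Mul(2, 1), 3), Add(Add(Mul(-5, -2), 45), 12)) = Mul(Add(2, 3), Add(Add(10, 45), 12)) = Mul(5, Add(55, 12)) = Mul(5, 67) = 335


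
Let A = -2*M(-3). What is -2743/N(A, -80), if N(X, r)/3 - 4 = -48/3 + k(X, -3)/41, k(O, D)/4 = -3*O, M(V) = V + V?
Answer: 112463/1908 ≈ 58.943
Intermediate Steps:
M(V) = 2*V
k(O, D) = -12*O (k(O, D) = 4*(-3*O) = -12*O)
A = 12 (A = -4*(-3) = -2*(-6) = 12)
N(X, r) = -36 - 36*X/41 (N(X, r) = 12 + 3*(-48/3 - 12*X/41) = 12 + 3*(-48*⅓ - 12*X*(1/41)) = 12 + 3*(-16 - 12*X/41) = 12 + (-48 - 36*X/41) = -36 - 36*X/41)
-2743/N(A, -80) = -2743/(-36 - 36/41*12) = -2743/(-36 - 432/41) = -2743/(-1908/41) = -2743*(-41/1908) = 112463/1908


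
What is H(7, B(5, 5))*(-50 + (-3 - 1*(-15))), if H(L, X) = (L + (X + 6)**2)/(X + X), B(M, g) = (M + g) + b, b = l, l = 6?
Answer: -9329/16 ≈ -583.06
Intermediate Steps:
b = 6
B(M, g) = 6 + M + g (B(M, g) = (M + g) + 6 = 6 + M + g)
H(L, X) = (L + (6 + X)**2)/(2*X) (H(L, X) = (L + (6 + X)**2)/((2*X)) = (L + (6 + X)**2)*(1/(2*X)) = (L + (6 + X)**2)/(2*X))
H(7, B(5, 5))*(-50 + (-3 - 1*(-15))) = ((7 + (6 + (6 + 5 + 5))**2)/(2*(6 + 5 + 5)))*(-50 + (-3 - 1*(-15))) = ((1/2)*(7 + (6 + 16)**2)/16)*(-50 + (-3 + 15)) = ((1/2)*(1/16)*(7 + 22**2))*(-50 + 12) = ((1/2)*(1/16)*(7 + 484))*(-38) = ((1/2)*(1/16)*491)*(-38) = (491/32)*(-38) = -9329/16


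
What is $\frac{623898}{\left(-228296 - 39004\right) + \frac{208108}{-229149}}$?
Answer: $- \frac{71482801401}{30625867904} \approx -2.3341$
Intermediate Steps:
$\frac{623898}{\left(-228296 - 39004\right) + \frac{208108}{-229149}} = \frac{623898}{-267300 + 208108 \left(- \frac{1}{229149}\right)} = \frac{623898}{-267300 - \frac{208108}{229149}} = \frac{623898}{- \frac{61251735808}{229149}} = 623898 \left(- \frac{229149}{61251735808}\right) = - \frac{71482801401}{30625867904}$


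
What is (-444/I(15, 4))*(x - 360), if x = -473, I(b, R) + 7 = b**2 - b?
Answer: 52836/29 ≈ 1821.9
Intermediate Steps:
I(b, R) = -7 + b**2 - b (I(b, R) = -7 + (b**2 - b) = -7 + b**2 - b)
(-444/I(15, 4))*(x - 360) = (-444/(-7 + 15**2 - 1*15))*(-473 - 360) = -444/(-7 + 225 - 15)*(-833) = -444/203*(-833) = 52836/29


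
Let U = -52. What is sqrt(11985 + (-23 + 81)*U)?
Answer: sqrt(8969) ≈ 94.705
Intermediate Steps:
sqrt(11985 + (-23 + 81)*U) = sqrt(11985 + (-23 + 81)*(-52)) = sqrt(11985 + 58*(-52)) = sqrt(11985 - 3016) = sqrt(8969)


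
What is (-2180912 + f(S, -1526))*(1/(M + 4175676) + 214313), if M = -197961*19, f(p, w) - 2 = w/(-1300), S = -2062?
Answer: -62951625583550257357/134685525 ≈ -4.6740e+11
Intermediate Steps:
f(p, w) = 2 - w/1300 (f(p, w) = 2 + w/(-1300) = 2 + w*(-1/1300) = 2 - w/1300)
M = -3761259
(-2180912 + f(S, -1526))*(1/(M + 4175676) + 214313) = (-2180912 + (2 - 1/1300*(-1526)))*(1/(-3761259 + 4175676) + 214313) = (-2180912 + (2 + 763/650))*(1/414417 + 214313) = (-2180912 + 2063/650)*(1/414417 + 214313) = -1417590737/650*88814950522/414417 = -62951625583550257357/134685525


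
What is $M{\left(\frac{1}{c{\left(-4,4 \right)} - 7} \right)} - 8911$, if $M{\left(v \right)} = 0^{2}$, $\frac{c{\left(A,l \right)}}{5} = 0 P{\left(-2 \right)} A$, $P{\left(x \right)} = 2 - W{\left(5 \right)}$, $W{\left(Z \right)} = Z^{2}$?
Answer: $-8911$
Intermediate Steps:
$P{\left(x \right)} = -23$ ($P{\left(x \right)} = 2 - 5^{2} = 2 - 25 = -23$)
$c{\left(A,l \right)} = 0$ ($c{\left(A,l \right)} = 5 \cdot 0 \left(-23\right) A = 5 \cdot 0 A = 5 \cdot 0 = 0$)
$M{\left(v \right)} = 0$
$M{\left(\frac{1}{c{\left(-4,4 \right)} - 7} \right)} - 8911 = 0 - 8911 = -8911$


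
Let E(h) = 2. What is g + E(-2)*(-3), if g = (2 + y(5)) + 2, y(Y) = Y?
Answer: 3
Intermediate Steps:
g = 9 (g = (2 + 5) + 2 = 7 + 2 = 9)
g + E(-2)*(-3) = 9 + 2*(-3) = 9 - 6 = 3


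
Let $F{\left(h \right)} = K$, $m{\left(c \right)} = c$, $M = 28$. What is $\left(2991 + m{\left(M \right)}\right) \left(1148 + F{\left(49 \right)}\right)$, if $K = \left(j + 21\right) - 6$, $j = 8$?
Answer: $3535249$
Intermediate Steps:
$K = 23$ ($K = \left(8 + 21\right) - 6 = 29 - 6 = 23$)
$F{\left(h \right)} = 23$
$\left(2991 + m{\left(M \right)}\right) \left(1148 + F{\left(49 \right)}\right) = \left(2991 + 28\right) \left(1148 + 23\right) = 3019 \cdot 1171 = 3535249$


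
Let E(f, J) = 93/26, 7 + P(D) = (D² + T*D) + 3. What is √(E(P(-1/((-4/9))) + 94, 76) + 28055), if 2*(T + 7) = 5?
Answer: √18967598/26 ≈ 167.51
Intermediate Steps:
T = -9/2 (T = -7 + (½)*5 = -7 + 5/2 = -9/2 ≈ -4.5000)
P(D) = -4 + D² - 9*D/2 (P(D) = -7 + ((D² - 9*D/2) + 3) = -7 + (3 + D² - 9*D/2) = -4 + D² - 9*D/2)
E(f, J) = 93/26 (E(f, J) = 93*(1/26) = 93/26)
√(E(P(-1/((-4/9))) + 94, 76) + 28055) = √(93/26 + 28055) = √(729523/26) = √18967598/26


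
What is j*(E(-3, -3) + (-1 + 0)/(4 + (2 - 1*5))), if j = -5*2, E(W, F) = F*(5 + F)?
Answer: 70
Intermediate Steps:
j = -10
j*(E(-3, -3) + (-1 + 0)/(4 + (2 - 1*5))) = -10*(-3*(5 - 3) + (-1 + 0)/(4 + (2 - 1*5))) = -10*(-3*2 - 1/(4 + (2 - 5))) = -10*(-6 - 1/(4 - 3)) = -10*(-6 - 1/1) = -10*(-6 - 1*1) = -10*(-6 - 1) = -10*(-7) = 70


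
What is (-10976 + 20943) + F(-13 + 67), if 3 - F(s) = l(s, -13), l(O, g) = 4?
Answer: 9966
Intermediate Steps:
F(s) = -1 (F(s) = 3 - 1*4 = 3 - 4 = -1)
(-10976 + 20943) + F(-13 + 67) = (-10976 + 20943) - 1 = 9967 - 1 = 9966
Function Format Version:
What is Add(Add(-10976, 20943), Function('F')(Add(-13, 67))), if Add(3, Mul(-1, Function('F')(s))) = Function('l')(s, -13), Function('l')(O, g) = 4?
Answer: 9966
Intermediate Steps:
Function('F')(s) = -1 (Function('F')(s) = Add(3, Mul(-1, 4)) = Add(3, -4) = -1)
Add(Add(-10976, 20943), Function('F')(Add(-13, 67))) = Add(Add(-10976, 20943), -1) = Add(9967, -1) = 9966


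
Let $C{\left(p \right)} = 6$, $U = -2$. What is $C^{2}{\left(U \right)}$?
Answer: $36$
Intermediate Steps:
$C^{2}{\left(U \right)} = 6^{2} = 36$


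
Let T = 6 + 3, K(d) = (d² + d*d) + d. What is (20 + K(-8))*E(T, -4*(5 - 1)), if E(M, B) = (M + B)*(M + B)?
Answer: 6860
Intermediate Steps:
K(d) = d + 2*d² (K(d) = (d² + d²) + d = 2*d² + d = d + 2*d²)
T = 9
E(M, B) = (B + M)² (E(M, B) = (B + M)*(B + M) = (B + M)²)
(20 + K(-8))*E(T, -4*(5 - 1)) = (20 - 8*(1 + 2*(-8)))*(-4*(5 - 1) + 9)² = (20 - 8*(1 - 16))*(-4*4 + 9)² = (20 - 8*(-15))*(-16 + 9)² = (20 + 120)*(-7)² = 140*49 = 6860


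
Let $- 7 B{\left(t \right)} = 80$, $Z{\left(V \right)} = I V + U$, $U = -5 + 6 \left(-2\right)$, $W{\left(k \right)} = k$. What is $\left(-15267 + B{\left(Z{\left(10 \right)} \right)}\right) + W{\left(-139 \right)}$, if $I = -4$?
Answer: $- \frac{107922}{7} \approx -15417.0$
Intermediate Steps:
$U = -17$ ($U = -5 - 12 = -17$)
$Z{\left(V \right)} = -17 - 4 V$ ($Z{\left(V \right)} = - 4 V - 17 = -17 - 4 V$)
$B{\left(t \right)} = - \frac{80}{7}$ ($B{\left(t \right)} = \left(- \frac{1}{7}\right) 80 = - \frac{80}{7}$)
$\left(-15267 + B{\left(Z{\left(10 \right)} \right)}\right) + W{\left(-139 \right)} = \left(-15267 - \frac{80}{7}\right) - 139 = - \frac{106949}{7} - 139 = - \frac{107922}{7}$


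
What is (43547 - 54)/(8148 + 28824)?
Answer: 43493/36972 ≈ 1.1764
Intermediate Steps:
(43547 - 54)/(8148 + 28824) = 43493/36972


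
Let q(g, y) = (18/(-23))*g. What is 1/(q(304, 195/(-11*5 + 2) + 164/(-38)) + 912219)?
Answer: 23/20975565 ≈ 1.0965e-6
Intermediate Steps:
q(g, y) = -18*g/23 (q(g, y) = (18*(-1/23))*g = -18*g/23)
1/(q(304, 195/(-11*5 + 2) + 164/(-38)) + 912219) = 1/(-18/23*304 + 912219) = 1/(-5472/23 + 912219) = 1/(20975565/23) = 23/20975565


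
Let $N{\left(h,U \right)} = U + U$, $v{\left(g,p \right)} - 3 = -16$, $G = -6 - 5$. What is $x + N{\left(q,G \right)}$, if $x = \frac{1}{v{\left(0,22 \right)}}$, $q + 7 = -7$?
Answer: $- \frac{287}{13} \approx -22.077$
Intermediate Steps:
$G = -11$
$v{\left(g,p \right)} = -13$ ($v{\left(g,p \right)} = 3 - 16 = -13$)
$q = -14$ ($q = -7 - 7 = -14$)
$x = - \frac{1}{13}$ ($x = \frac{1}{-13} = - \frac{1}{13} \approx -0.076923$)
$N{\left(h,U \right)} = 2 U$
$x + N{\left(q,G \right)} = - \frac{1}{13} + 2 \left(-11\right) = - \frac{1}{13} - 22 = - \frac{287}{13}$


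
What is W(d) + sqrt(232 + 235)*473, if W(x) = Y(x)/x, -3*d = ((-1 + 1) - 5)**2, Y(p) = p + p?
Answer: 2 + 473*sqrt(467) ≈ 10224.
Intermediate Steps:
Y(p) = 2*p
d = -25/3 (d = -((-1 + 1) - 5)**2/3 = -(0 - 5)**2/3 = -1/3*(-5)**2 = -1/3*25 = -25/3 ≈ -8.3333)
W(x) = 2 (W(x) = (2*x)/x = 2)
W(d) + sqrt(232 + 235)*473 = 2 + sqrt(232 + 235)*473 = 2 + sqrt(467)*473 = 2 + 473*sqrt(467)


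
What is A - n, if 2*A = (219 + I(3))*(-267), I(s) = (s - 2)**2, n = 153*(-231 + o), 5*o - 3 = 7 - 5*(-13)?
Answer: 3678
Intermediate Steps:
o = 15 (o = 3/5 + (7 - 5*(-13))/5 = 3/5 + (7 - 1*(-65))/5 = 3/5 + (7 + 65)/5 = 3/5 + (1/5)*72 = 3/5 + 72/5 = 15)
n = -33048 (n = 153*(-231 + 15) = 153*(-216) = -33048)
I(s) = (-2 + s)**2
A = -29370 (A = ((219 + (-2 + 3)**2)*(-267))/2 = ((219 + 1**2)*(-267))/2 = ((219 + 1)*(-267))/2 = (220*(-267))/2 = (1/2)*(-58740) = -29370)
A - n = -29370 - 1*(-33048) = -29370 + 33048 = 3678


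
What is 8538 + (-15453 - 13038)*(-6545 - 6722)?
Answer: 377998635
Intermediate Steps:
8538 + (-15453 - 13038)*(-6545 - 6722) = 8538 - 28491*(-13267) = 8538 + 377990097 = 377998635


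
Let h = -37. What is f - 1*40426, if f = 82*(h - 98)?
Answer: -51496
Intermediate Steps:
f = -11070 (f = 82*(-37 - 98) = 82*(-135) = -11070)
f - 1*40426 = -11070 - 1*40426 = -11070 - 40426 = -51496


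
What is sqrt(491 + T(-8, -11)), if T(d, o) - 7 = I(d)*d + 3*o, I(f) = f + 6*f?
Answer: sqrt(913) ≈ 30.216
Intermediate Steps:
I(f) = 7*f
T(d, o) = 7 + 3*o + 7*d**2 (T(d, o) = 7 + ((7*d)*d + 3*o) = 7 + (7*d**2 + 3*o) = 7 + (3*o + 7*d**2) = 7 + 3*o + 7*d**2)
sqrt(491 + T(-8, -11)) = sqrt(491 + (7 + 3*(-11) + 7*(-8)**2)) = sqrt(491 + (7 - 33 + 7*64)) = sqrt(491 + (7 - 33 + 448)) = sqrt(491 + 422) = sqrt(913)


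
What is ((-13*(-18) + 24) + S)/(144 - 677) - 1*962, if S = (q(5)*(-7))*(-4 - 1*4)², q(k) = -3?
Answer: -514348/533 ≈ -965.01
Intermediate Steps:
S = 1344 (S = (-3*(-7))*(-4 - 1*4)² = 21*(-4 - 4)² = 21*(-8)² = 21*64 = 1344)
((-13*(-18) + 24) + S)/(144 - 677) - 1*962 = ((-13*(-18) + 24) + 1344)/(144 - 677) - 1*962 = ((234 + 24) + 1344)/(-533) - 962 = (258 + 1344)*(-1/533) - 962 = 1602*(-1/533) - 962 = -1602/533 - 962 = -514348/533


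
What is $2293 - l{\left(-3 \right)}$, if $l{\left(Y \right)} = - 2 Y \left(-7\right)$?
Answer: $2335$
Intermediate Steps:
$l{\left(Y \right)} = 14 Y$
$2293 - l{\left(-3 \right)} = 2293 - 14 \left(-3\right) = 2293 - -42 = 2293 + 42 = 2335$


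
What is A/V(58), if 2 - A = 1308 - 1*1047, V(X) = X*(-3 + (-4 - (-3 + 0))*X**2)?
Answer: 1/754 ≈ 0.0013263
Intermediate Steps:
V(X) = X*(-3 - X**2) (V(X) = X*(-3 + (-4 - 1*(-3))*X**2) = X*(-3 + (-4 + 3)*X**2) = X*(-3 - X**2))
A = -259 (A = 2 - (1308 - 1*1047) = 2 - (1308 - 1047) = 2 - 1*261 = 2 - 261 = -259)
A/V(58) = -259*(-1/(58*(3 + 58**2))) = -259*(-1/(58*(3 + 3364))) = -259/((-1*58*3367)) = -259/(-195286) = -259*(-1/195286) = 1/754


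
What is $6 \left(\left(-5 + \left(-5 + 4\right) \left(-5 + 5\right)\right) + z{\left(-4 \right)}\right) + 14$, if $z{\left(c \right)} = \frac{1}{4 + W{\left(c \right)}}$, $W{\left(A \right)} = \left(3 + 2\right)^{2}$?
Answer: $- \frac{458}{29} \approx -15.793$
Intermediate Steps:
$W{\left(A \right)} = 25$ ($W{\left(A \right)} = 5^{2} = 25$)
$z{\left(c \right)} = \frac{1}{29}$ ($z{\left(c \right)} = \frac{1}{4 + 25} = \frac{1}{29}$)
$6 \left(\left(-5 + \left(-5 + 4\right) \left(-5 + 5\right)\right) + z{\left(-4 \right)}\right) + 14 = 6 \left(\left(-5 + \left(-5 + 4\right) \left(-5 + 5\right)\right) + \frac{1}{29}\right) + 14 = 6 \left(\left(-5 - 0\right) + \frac{1}{29}\right) + 14 = 6 \left(\left(-5 + 0\right) + \frac{1}{29}\right) + 14 = 6 \left(-5 + \frac{1}{29}\right) + 14 = 6 \left(- \frac{144}{29}\right) + 14 = - \frac{864}{29} + 14 = - \frac{458}{29}$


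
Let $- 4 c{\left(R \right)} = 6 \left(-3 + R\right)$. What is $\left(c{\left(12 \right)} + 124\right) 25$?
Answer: $\frac{5525}{2} \approx 2762.5$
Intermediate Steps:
$c{\left(R \right)} = \frac{9}{2} - \frac{3 R}{2}$ ($c{\left(R \right)} = - \frac{6 \left(-3 + R\right)}{4} = - \frac{-18 + 6 R}{4} = \frac{9}{2} - \frac{3 R}{2}$)
$\left(c{\left(12 \right)} + 124\right) 25 = \left(\left(\frac{9}{2} - 18\right) + 124\right) 25 = \left(- \frac{27}{2} + 124\right) 25 = \frac{221}{2} \cdot 25 = \frac{5525}{2}$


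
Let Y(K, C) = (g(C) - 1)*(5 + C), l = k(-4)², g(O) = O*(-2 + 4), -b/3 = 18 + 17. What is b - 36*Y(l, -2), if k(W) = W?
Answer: 435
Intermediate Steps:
b = -105 (b = -3*(18 + 17) = -3*35 = -105)
g(O) = 2*O (g(O) = O*2 = 2*O)
l = 16 (l = (-4)² = 16)
Y(K, C) = (-1 + 2*C)*(5 + C) (Y(K, C) = (2*C - 1)*(5 + C) = (-1 + 2*C)*(5 + C))
b - 36*Y(l, -2) = -105 - 36*(-5 + 2*(-2)² + 9*(-2)) = -105 - 36*(-5 + 2*4 - 18) = -105 - 36*(-5 + 8 - 18) = -105 - 36*(-15) = -105 + 540 = 435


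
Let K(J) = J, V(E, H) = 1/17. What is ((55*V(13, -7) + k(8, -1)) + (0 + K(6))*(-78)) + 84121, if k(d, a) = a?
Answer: 1422139/17 ≈ 83655.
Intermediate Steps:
V(E, H) = 1/17
((55*V(13, -7) + k(8, -1)) + (0 + K(6))*(-78)) + 84121 = ((55*(1/17) - 1) + (0 + 6)*(-78)) + 84121 = ((55/17 - 1) + 6*(-78)) + 84121 = (38/17 - 468) + 84121 = -7918/17 + 84121 = 1422139/17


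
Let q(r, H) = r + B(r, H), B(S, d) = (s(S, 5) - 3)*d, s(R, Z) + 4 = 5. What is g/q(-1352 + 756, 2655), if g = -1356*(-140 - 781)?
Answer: -624438/2953 ≈ -211.46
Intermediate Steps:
s(R, Z) = 1 (s(R, Z) = -4 + 5 = 1)
B(S, d) = -2*d (B(S, d) = (1 - 3)*d = -2*d)
g = 1248876 (g = -1356*(-921) = 1248876)
q(r, H) = r - 2*H
g/q(-1352 + 756, 2655) = 1248876/((-1352 + 756) - 2*2655) = 1248876/(-596 - 5310) = 1248876/(-5906) = 1248876*(-1/5906) = -624438/2953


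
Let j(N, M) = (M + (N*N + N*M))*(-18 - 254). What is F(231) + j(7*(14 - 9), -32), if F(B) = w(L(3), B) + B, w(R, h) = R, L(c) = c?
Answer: -19622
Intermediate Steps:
j(N, M) = -272*M - 272*N² - 272*M*N (j(N, M) = (M + (N² + M*N))*(-272) = (M + N² + M*N)*(-272) = -272*M - 272*N² - 272*M*N)
F(B) = 3 + B
F(231) + j(7*(14 - 9), -32) = (3 + 231) + (-272*(-32) - 272*49*(14 - 9)² - 272*(-32)*7*(14 - 9)) = 234 + (8704 - 272*(7*5)² - 272*(-32)*7*5) = 234 + (8704 - 272*35² - 272*(-32)*35) = 234 + (8704 - 272*1225 + 304640) = 234 + (8704 - 333200 + 304640) = 234 - 19856 = -19622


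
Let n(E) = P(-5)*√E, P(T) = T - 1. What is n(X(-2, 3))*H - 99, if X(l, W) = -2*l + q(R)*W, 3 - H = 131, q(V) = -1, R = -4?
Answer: 669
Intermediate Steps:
H = -128 (H = 3 - 1*131 = 3 - 131 = -128)
X(l, W) = -W - 2*l (X(l, W) = -2*l - W = -W - 2*l)
P(T) = -1 + T
n(E) = -6*√E (n(E) = (-1 - 5)*√E = -6*√E)
n(X(-2, 3))*H - 99 = -6*√(-1*3 - 2*(-2))*(-128) - 99 = -6*√(-3 + 4)*(-128) - 99 = -6*√1*(-128) - 99 = -6*1*(-128) - 99 = -6*(-128) - 99 = 768 - 99 = 669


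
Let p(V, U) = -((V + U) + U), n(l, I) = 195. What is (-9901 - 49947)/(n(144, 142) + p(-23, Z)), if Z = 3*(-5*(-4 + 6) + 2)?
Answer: -29924/133 ≈ -224.99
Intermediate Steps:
Z = -24 (Z = 3*(-5*2 + 2) = 3*(-10 + 2) = 3*(-8) = -24)
p(V, U) = -V - 2*U (p(V, U) = -((U + V) + U) = -(V + 2*U) = -V - 2*U)
(-9901 - 49947)/(n(144, 142) + p(-23, Z)) = (-9901 - 49947)/(195 + (-1*(-23) - 2*(-24))) = -59848/(195 + (23 + 48)) = -59848/(195 + 71) = -59848/266 = -59848*1/266 = -29924/133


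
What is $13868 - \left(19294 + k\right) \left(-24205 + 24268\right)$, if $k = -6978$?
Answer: $-762040$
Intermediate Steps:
$13868 - \left(19294 + k\right) \left(-24205 + 24268\right) = 13868 - \left(19294 - 6978\right) \left(-24205 + 24268\right) = 13868 - 12316 \cdot 63 = 13868 - 775908 = -762040$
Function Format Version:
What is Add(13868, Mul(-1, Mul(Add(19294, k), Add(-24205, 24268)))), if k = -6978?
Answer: -762040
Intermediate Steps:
Add(13868, Mul(-1, Mul(Add(19294, k), Add(-24205, 24268)))) = Add(13868, Mul(-1, Mul(Add(19294, -6978), Add(-24205, 24268)))) = Add(13868, Mul(-1, Mul(12316, 63))) = Add(13868, Mul(-1, 775908)) = Add(13868, -775908) = -762040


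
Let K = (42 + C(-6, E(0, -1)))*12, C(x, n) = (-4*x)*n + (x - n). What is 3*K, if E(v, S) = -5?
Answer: -2844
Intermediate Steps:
C(x, n) = x - n - 4*n*x (C(x, n) = -4*n*x + (x - n) = x - n - 4*n*x)
K = -948 (K = (42 + (-6 - 1*(-5) - 4*(-5)*(-6)))*12 = (42 + (-6 + 5 - 120))*12 = (42 - 121)*12 = -79*12 = -948)
3*K = 3*(-948) = -2844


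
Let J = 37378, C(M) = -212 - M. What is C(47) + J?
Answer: 37119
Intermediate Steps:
C(47) + J = (-212 - 1*47) + 37378 = (-212 - 47) + 37378 = -259 + 37378 = 37119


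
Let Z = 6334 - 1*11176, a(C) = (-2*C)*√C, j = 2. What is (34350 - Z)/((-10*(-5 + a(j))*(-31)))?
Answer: 19596/217 - 78384*√2/1085 ≈ -11.863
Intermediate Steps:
a(C) = -2*C^(3/2)
Z = -4842 (Z = 6334 - 11176 = -4842)
(34350 - Z)/((-10*(-5 + a(j))*(-31))) = (34350 - 1*(-4842))/((-10*(-5 - 4*√2)*(-31))) = (34350 + 4842)/((-10*(-5 - 4*√2)*(-31))) = 39192/((-10*(-5 - 4*√2)*(-31))) = 39192/(((50 + 40*√2)*(-31))) = 39192/(-1550 - 1240*√2)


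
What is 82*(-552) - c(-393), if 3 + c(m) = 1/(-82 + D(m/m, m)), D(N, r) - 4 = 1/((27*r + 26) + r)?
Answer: -38756304407/856285 ≈ -45261.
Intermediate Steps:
D(N, r) = 4 + 1/(26 + 28*r) (D(N, r) = 4 + 1/((27*r + 26) + r) = 4 + 1/((26 + 27*r) + r) = 4 + 1/(26 + 28*r))
c(m) = -3 + 1/(-82 + 7*(15 + 16*m)/(2*(13 + 14*m)))
82*(-552) - c(-393) = 82*(-552) - (-6107 - 6580*(-393))/(2027 + 2184*(-393)) = -45264 - (-6107 + 2585940)/(2027 - 858312) = -45264 - 2579833/(-856285) = -45264 - (-1)*2579833/856285 = -45264 - 1*(-2579833/856285) = -45264 + 2579833/856285 = -38756304407/856285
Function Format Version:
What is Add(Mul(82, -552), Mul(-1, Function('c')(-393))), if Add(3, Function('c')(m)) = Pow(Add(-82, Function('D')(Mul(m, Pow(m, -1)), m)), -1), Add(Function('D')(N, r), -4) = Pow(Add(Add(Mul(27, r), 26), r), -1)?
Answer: Rational(-38756304407, 856285) ≈ -45261.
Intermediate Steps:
Function('D')(N, r) = Add(4, Pow(Add(26, Mul(28, r)), -1)) (Function('D')(N, r) = Add(4, Pow(Add(Add(Mul(27, r), 26), r), -1)) = Add(4, Pow(Add(Add(26, Mul(27, r)), r), -1)) = Add(4, Pow(Add(26, Mul(28, r)), -1)))
Function('c')(m) = Add(-3, Pow(Add(-82, Mul(Rational(7, 2), Pow(Add(13, Mul(14, m)), -1), Add(15, Mul(16, m)))), -1))
Add(Mul(82, -552), Mul(-1, Function('c')(-393))) = Add(Mul(82, -552), Mul(-1, Mul(Pow(Add(2027, Mul(2184, -393)), -1), Add(-6107, Mul(-6580, -393))))) = Add(-45264, Mul(-1, Mul(Pow(Add(2027, -858312), -1), Add(-6107, 2585940)))) = Add(-45264, Mul(-1, Mul(Pow(-856285, -1), 2579833))) = Add(-45264, Mul(-1, Mul(Rational(-1, 856285), 2579833))) = Add(-45264, Mul(-1, Rational(-2579833, 856285))) = Add(-45264, Rational(2579833, 856285)) = Rational(-38756304407, 856285)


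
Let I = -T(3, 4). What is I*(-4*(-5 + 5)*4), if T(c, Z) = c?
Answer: 0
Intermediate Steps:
I = -3 (I = -1*3 = -3)
I*(-4*(-5 + 5)*4) = -3*(-4*(-5 + 5))*4 = -3*(-4*0)*4 = -0*4 = -3*0 = 0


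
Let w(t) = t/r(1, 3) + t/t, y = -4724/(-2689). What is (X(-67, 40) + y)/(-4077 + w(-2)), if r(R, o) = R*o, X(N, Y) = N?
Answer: 526317/32886470 ≈ 0.016004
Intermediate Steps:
y = 4724/2689 (y = -4724*(-1/2689) = 4724/2689 ≈ 1.7568)
w(t) = 1 + t/3 (w(t) = t/((1*3)) + t/t = t/3 + 1 = 1 + t/3)
(X(-67, 40) + y)/(-4077 + w(-2)) = (-67 + 4724/2689)/(-4077 + (1 + (⅓)*(-2))) = -175439/(2689*(-4077 + (1 - ⅔))) = -175439/(2689*(-4077 + ⅓)) = -175439/(2689*(-12230/3)) = -175439/2689*(-3/12230) = 526317/32886470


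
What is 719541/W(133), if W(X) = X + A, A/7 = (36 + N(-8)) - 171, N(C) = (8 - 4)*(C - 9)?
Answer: -719541/1288 ≈ -558.65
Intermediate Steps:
N(C) = -36 + 4*C (N(C) = 4*(-9 + C) = -36 + 4*C)
A = -1421 (A = 7*((36 + (-36 + 4*(-8))) - 171) = 7*((36 + (-36 - 32)) - 171) = 7*((36 - 68) - 171) = 7*(-32 - 171) = 7*(-203) = -1421)
W(X) = -1421 + X (W(X) = X - 1421 = -1421 + X)
719541/W(133) = 719541/(-1421 + 133) = 719541/(-1288) = 719541*(-1/1288) = -719541/1288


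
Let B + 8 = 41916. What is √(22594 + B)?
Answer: √64502 ≈ 253.97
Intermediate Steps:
B = 41908 (B = -8 + 41916 = 41908)
√(22594 + B) = √(22594 + 41908) = √64502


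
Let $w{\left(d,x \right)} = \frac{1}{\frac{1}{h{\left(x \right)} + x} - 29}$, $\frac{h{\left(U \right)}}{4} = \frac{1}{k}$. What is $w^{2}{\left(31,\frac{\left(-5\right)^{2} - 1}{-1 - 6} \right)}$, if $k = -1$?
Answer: $\frac{2704}{2295225} \approx 0.0011781$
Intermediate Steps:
$h{\left(U \right)} = -4$ ($h{\left(U \right)} = \frac{4}{-1} = 4 \left(-1\right) = -4$)
$w{\left(d,x \right)} = \frac{1}{-29 + \frac{1}{-4 + x}}$ ($w{\left(d,x \right)} = \frac{1}{\frac{1}{-4 + x} - 29} = \frac{1}{-29 + \frac{1}{-4 + x}}$)
$w^{2}{\left(31,\frac{\left(-5\right)^{2} - 1}{-1 - 6} \right)} = \left(\frac{4 - \frac{\left(-5\right)^{2} - 1}{-1 - 6}}{-117 + 29 \frac{\left(-5\right)^{2} - 1}{-1 - 6}}\right)^{2} = \left(\frac{4 - \frac{25 - 1}{-7}}{-117 + 29 \frac{25 - 1}{-7}}\right)^{2} = \left(\frac{4 - 24 \left(- \frac{1}{7}\right)}{-117 + 29 \cdot 24 \left(- \frac{1}{7}\right)}\right)^{2} = \left(\frac{4 - - \frac{24}{7}}{-117 + 29 \left(- \frac{24}{7}\right)}\right)^{2} = \left(\frac{4 + \frac{24}{7}}{-117 - \frac{696}{7}}\right)^{2} = \left(\frac{1}{- \frac{1515}{7}} \cdot \frac{52}{7}\right)^{2} = \left(\left(- \frac{7}{1515}\right) \frac{52}{7}\right)^{2} = \left(- \frac{52}{1515}\right)^{2} = \frac{2704}{2295225}$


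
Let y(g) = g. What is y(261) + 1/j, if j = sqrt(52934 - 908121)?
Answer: 261 - I*sqrt(855187)/855187 ≈ 261.0 - 0.0010814*I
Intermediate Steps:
j = I*sqrt(855187) (j = sqrt(-855187) = I*sqrt(855187) ≈ 924.76*I)
y(261) + 1/j = 261 + 1/(I*sqrt(855187)) = 261 - I*sqrt(855187)/855187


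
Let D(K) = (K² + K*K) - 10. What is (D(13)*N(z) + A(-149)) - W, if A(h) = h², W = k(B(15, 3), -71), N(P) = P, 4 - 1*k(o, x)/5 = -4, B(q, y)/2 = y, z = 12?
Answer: 26097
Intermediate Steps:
B(q, y) = 2*y
k(o, x) = 40 (k(o, x) = 20 - 5*(-4) = 20 + 20 = 40)
D(K) = -10 + 2*K² (D(K) = (K² + K²) - 10 = 2*K² - 10 = -10 + 2*K²)
W = 40
(D(13)*N(z) + A(-149)) - W = ((-10 + 2*13²)*12 + (-149)²) - 1*40 = ((-10 + 2*169)*12 + 22201) - 40 = ((-10 + 338)*12 + 22201) - 40 = (328*12 + 22201) - 40 = (3936 + 22201) - 40 = 26137 - 40 = 26097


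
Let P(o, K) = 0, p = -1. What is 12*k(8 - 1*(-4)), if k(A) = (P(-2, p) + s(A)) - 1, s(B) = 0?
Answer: -12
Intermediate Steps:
k(A) = -1 (k(A) = (0 + 0) - 1 = 0 - 1 = -1)
12*k(8 - 1*(-4)) = 12*(-1) = -12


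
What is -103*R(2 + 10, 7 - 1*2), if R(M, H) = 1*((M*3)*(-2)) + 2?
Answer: 7210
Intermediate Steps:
R(M, H) = 2 - 6*M (R(M, H) = 1*((3*M)*(-2)) + 2 = 1*(-6*M) + 2 = -6*M + 2 = 2 - 6*M)
-103*R(2 + 10, 7 - 1*2) = -103*(2 - 6*(2 + 10)) = -103*(2 - 6*12) = -103*(2 - 72) = -103*(-70) = 7210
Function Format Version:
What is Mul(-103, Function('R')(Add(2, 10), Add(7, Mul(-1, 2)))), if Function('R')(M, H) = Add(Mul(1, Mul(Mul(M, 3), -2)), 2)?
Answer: 7210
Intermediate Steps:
Function('R')(M, H) = Add(2, Mul(-6, M)) (Function('R')(M, H) = Add(Mul(1, Mul(Mul(3, M), -2)), 2) = Add(Mul(1, Mul(-6, M)), 2) = Add(Mul(-6, M), 2) = Add(2, Mul(-6, M)))
Mul(-103, Function('R')(Add(2, 10), Add(7, Mul(-1, 2)))) = Mul(-103, Add(2, Mul(-6, Add(2, 10)))) = Mul(-103, Add(2, Mul(-6, 12))) = Mul(-103, Add(2, -72)) = Mul(-103, -70) = 7210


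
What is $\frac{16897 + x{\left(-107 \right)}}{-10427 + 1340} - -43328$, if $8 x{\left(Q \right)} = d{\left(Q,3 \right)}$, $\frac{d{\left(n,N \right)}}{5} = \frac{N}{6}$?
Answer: $\frac{2099758073}{48464} \approx 43326.0$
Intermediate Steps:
$d{\left(n,N \right)} = \frac{5 N}{6}$ ($d{\left(n,N \right)} = 5 \frac{N}{6} = \frac{5 N}{6}$)
$x{\left(Q \right)} = \frac{5}{16}$ ($x{\left(Q \right)} = \frac{\frac{5}{6} \cdot 3}{8} = \frac{1}{8} \cdot \frac{5}{2} = \frac{5}{16}$)
$\frac{16897 + x{\left(-107 \right)}}{-10427 + 1340} - -43328 = \frac{16897 + \frac{5}{16}}{-10427 + 1340} - -43328 = \frac{270357}{16 \left(-9087\right)} + 43328 = \frac{270357}{16} \left(- \frac{1}{9087}\right) + 43328 = - \frac{90119}{48464} + 43328 = \frac{2099758073}{48464}$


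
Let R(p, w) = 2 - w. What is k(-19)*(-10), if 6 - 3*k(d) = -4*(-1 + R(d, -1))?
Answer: -140/3 ≈ -46.667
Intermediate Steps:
k(d) = 14/3 (k(d) = 2 - (-4)*(-1 + (2 - 1*(-1)))/3 = 2 - (-4)*(-1 + (2 + 1))/3 = 2 - (-4)*(-1 + 3)/3 = 2 - (-4)*2/3 = 2 - 1/3*(-8) = 2 + 8/3 = 14/3)
k(-19)*(-10) = (14/3)*(-10) = -140/3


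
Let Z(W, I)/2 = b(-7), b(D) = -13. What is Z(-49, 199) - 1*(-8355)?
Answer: 8329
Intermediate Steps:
Z(W, I) = -26 (Z(W, I) = 2*(-13) = -26)
Z(-49, 199) - 1*(-8355) = -26 - 1*(-8355) = -26 + 8355 = 8329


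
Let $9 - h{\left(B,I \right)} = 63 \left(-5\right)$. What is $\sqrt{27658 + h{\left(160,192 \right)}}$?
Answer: $\sqrt{27982} \approx 167.28$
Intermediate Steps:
$h{\left(B,I \right)} = 324$ ($h{\left(B,I \right)} = 9 - 63 \left(-5\right) = 9 - -315 = 9 + 315 = 324$)
$\sqrt{27658 + h{\left(160,192 \right)}} = \sqrt{27658 + 324} = \sqrt{27982}$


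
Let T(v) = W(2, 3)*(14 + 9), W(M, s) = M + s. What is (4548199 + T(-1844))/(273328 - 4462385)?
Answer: -4548314/4189057 ≈ -1.0858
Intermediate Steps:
T(v) = 115 (T(v) = (2 + 3)*(14 + 9) = 5*23 = 115)
(4548199 + T(-1844))/(273328 - 4462385) = (4548199 + 115)/(273328 - 4462385) = 4548314/(-4189057) = 4548314*(-1/4189057) = -4548314/4189057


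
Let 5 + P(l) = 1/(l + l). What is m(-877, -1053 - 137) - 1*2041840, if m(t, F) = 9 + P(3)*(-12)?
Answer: -2041773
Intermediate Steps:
P(l) = -5 + 1/(2*l) (P(l) = -5 + 1/(l + l) = -5 + 1/(2*l))
m(t, F) = 67 (m(t, F) = 9 + (-5 + (½)/3)*(-12) = 9 + (-5 + (½)*(⅓))*(-12) = 9 + (-5 + ⅙)*(-12) = 9 - 29/6*(-12) = 9 + 58 = 67)
m(-877, -1053 - 137) - 1*2041840 = 67 - 1*2041840 = 67 - 2041840 = -2041773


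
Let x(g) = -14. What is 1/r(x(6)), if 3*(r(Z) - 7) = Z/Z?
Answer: 3/22 ≈ 0.13636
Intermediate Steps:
r(Z) = 22/3 (r(Z) = 7 + (Z/Z)/3 = 7 + (⅓)*1 = 7 + ⅓ = 22/3)
1/r(x(6)) = 1/(22/3) = 3/22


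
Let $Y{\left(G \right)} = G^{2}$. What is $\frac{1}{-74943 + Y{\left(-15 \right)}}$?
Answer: $- \frac{1}{74718} \approx -1.3384 \cdot 10^{-5}$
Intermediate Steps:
$\frac{1}{-74943 + Y{\left(-15 \right)}} = \frac{1}{-74943 + \left(-15\right)^{2}} = \frac{1}{-74943 + 225} = \frac{1}{-74718} = - \frac{1}{74718}$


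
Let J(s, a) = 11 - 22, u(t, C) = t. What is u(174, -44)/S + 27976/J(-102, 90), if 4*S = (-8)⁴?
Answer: -14322755/5632 ≈ -2543.1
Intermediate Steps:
S = 1024 (S = (¼)*(-8)⁴ = (¼)*4096 = 1024)
J(s, a) = -11
u(174, -44)/S + 27976/J(-102, 90) = 174/1024 + 27976/(-11) = 174*(1/1024) + 27976*(-1/11) = 87/512 - 27976/11 = -14322755/5632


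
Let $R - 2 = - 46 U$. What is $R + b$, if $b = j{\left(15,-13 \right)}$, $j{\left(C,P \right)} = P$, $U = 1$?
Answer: $-57$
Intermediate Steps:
$b = -13$
$R = -44$ ($R = 2 - 46 = -44$)
$R + b = -44 - 13 = -57$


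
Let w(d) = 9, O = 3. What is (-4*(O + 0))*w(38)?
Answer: -108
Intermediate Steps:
(-4*(O + 0))*w(38) = -4*(3 + 0)*9 = -4*3*9 = -12*9 = -108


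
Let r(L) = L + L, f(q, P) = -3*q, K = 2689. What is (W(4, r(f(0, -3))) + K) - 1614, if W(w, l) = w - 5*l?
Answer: 1079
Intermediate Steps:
r(L) = 2*L
(W(4, r(f(0, -3))) + K) - 1614 = ((4 - 10*(-3*0)) + 2689) - 1614 = ((4 - 10*0) + 2689) - 1614 = ((4 - 5*0) + 2689) - 1614 = ((4 + 0) + 2689) - 1614 = (4 + 2689) - 1614 = 2693 - 1614 = 1079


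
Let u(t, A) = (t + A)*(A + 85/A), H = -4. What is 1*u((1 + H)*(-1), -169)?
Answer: 4755236/169 ≈ 28138.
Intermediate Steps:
u(t, A) = (A + t)*(A + 85/A)
1*u((1 + H)*(-1), -169) = 1*(85 + (-169)² - 169*(1 - 4)*(-1) + 85*((1 - 4)*(-1))/(-169)) = 1*(85 + 28561 - (-507)*(-1) + 85*(-3*(-1))*(-1/169)) = 1*(85 + 28561 - 169*3 + 85*3*(-1/169)) = 1*(85 + 28561 - 507 - 255/169) = 1*(4755236/169) = 4755236/169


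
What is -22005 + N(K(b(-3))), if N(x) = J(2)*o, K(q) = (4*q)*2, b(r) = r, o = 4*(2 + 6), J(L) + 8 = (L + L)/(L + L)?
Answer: -22229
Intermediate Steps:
J(L) = -7 (J(L) = -8 + (L + L)/(L + L) = -8 + (2*L)/((2*L)) = -8 + (2*L)*(1/(2*L)) = -8 + 1 = -7)
o = 32 (o = 4*8 = 32)
K(q) = 8*q
N(x) = -224 (N(x) = -7*32 = -224)
-22005 + N(K(b(-3))) = -22005 - 224 = -22229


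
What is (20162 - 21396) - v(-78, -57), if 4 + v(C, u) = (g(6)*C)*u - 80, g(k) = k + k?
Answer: -54502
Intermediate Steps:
g(k) = 2*k
v(C, u) = -84 + 12*C*u (v(C, u) = -4 + (((2*6)*C)*u - 80) = -4 + ((12*C)*u - 80) = -4 + (12*C*u - 80) = -4 + (-80 + 12*C*u) = -84 + 12*C*u)
(20162 - 21396) - v(-78, -57) = (20162 - 21396) - (-84 + 12*(-78)*(-57)) = -1234 - (-84 + 53352) = -1234 - 1*53268 = -1234 - 53268 = -54502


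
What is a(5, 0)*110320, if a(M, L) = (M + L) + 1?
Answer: 661920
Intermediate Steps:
a(M, L) = 1 + L + M (a(M, L) = (L + M) + 1 = 1 + L + M)
a(5, 0)*110320 = (1 + 0 + 5)*110320 = 6*110320 = 661920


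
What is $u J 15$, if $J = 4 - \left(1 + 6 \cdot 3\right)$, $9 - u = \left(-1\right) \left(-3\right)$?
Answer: $-1350$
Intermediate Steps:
$u = 6$ ($u = 9 - \left(-1\right) \left(-3\right) = 9 - 3 = 6$)
$J = -15$ ($J = 4 - \left(1 + 18\right) = 4 - 19 = -15$)
$u J 15 = 6 \left(-15\right) 15 = \left(-90\right) 15 = -1350$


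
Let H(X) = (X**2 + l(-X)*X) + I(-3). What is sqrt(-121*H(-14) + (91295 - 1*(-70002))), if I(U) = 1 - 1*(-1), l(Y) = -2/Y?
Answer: 3*sqrt(15233) ≈ 370.27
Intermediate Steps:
I(U) = 2 (I(U) = 1 + 1 = 2)
H(X) = 4 + X**2 (H(X) = (X**2 + (-2*(-1/X))*X) + 2 = (X**2 + (-(-2)/X)*X) + 2 = (X**2 + (2/X)*X) + 2 = (X**2 + 2) + 2 = (2 + X**2) + 2 = 4 + X**2)
sqrt(-121*H(-14) + (91295 - 1*(-70002))) = sqrt(-121*(4 + (-14)**2) + (91295 - 1*(-70002))) = sqrt(-121*(4 + 196) + (91295 + 70002)) = sqrt(-121*200 + 161297) = sqrt(-24200 + 161297) = sqrt(137097) = 3*sqrt(15233)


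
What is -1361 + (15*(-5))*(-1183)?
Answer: 87364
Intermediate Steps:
-1361 + (15*(-5))*(-1183) = -1361 - 75*(-1183) = -1361 + 88725 = 87364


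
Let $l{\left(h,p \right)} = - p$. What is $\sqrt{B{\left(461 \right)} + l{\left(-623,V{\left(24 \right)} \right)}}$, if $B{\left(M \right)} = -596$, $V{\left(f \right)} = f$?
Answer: $2 i \sqrt{155} \approx 24.9 i$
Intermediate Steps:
$\sqrt{B{\left(461 \right)} + l{\left(-623,V{\left(24 \right)} \right)}} = \sqrt{-596 - 24} = \sqrt{-620} = 2 i \sqrt{155}$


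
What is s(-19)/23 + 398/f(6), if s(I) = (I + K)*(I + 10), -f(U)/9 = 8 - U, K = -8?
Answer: -2390/207 ≈ -11.546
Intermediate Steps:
f(U) = -72 + 9*U (f(U) = -9*(8 - U) = -72 + 9*U)
s(I) = (-8 + I)*(10 + I) (s(I) = (I - 8)*(I + 10) = (-8 + I)*(10 + I))
s(-19)/23 + 398/f(6) = (-80 + (-19)² + 2*(-19))/23 + 398/(-72 + 9*6) = (-80 + 361 - 38)*(1/23) + 398/(-72 + 54) = 243*(1/23) + 398/(-18) = 243/23 + 398*(-1/18) = 243/23 - 199/9 = -2390/207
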